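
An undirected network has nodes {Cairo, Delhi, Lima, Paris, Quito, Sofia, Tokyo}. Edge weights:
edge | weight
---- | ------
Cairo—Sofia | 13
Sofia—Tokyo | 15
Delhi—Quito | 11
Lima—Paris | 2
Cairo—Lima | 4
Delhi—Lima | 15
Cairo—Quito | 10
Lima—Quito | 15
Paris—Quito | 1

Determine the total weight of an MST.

Prim, starting at Sofia.
Step 1: frontier [Cairo—Sofia 13, Sofia—Tokyo 15] → take Cairo—Sofia (13); add Cairo.
Step 2: frontier [Cairo—Lima 4, Cairo—Quito 10, Sofia—Tokyo 15] → take Cairo—Lima (4); add Lima.
Step 3: frontier [Cairo—Quito 10, Lima—Paris 2, Delhi—Lima 15, Lima—Quito 15, Sofia—Tokyo 15] → take Lima—Paris (2); add Paris.
Step 4: frontier [Cairo—Quito 10, Delhi—Lima 15, Lima—Quito 15, Paris—Quito 1, Sofia—Tokyo 15] → take Paris—Quito (1); add Quito.
Step 5: frontier [Delhi—Lima 15, Delhi—Quito 11, Sofia—Tokyo 15] → take Delhi—Quito (11); add Delhi.
Step 6: frontier [Sofia—Tokyo 15] → take Sofia—Tokyo (15); add Tokyo.
MST edges: Cairo—Sofia, Cairo—Lima, Lima—Paris, Paris—Quito, Delhi—Quito, Sofia—Tokyo; total weight 13+4+2+1+11+15 = 46.

46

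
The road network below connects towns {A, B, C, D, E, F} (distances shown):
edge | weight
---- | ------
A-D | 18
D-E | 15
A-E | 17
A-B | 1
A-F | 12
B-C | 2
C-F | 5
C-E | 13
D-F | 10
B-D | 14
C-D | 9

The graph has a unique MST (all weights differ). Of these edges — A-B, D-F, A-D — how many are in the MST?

1

Kruskal: consider edges lightest-first.
A-B (1): add. Components now {A,B} {C} {D} {E} {F}
B-C (2): add. Components now {A,B,C} {D} {E} {F}
C-F (5): add. Components now {A,B,C,F} {D} {E}
C-D (9): add. Components now {A,B,C,D,F} {E}
D-F (10): skip — D and F already connected.
A-F (12): skip — A and F already connected.
C-E (13): add. Components now {A,B,C,D,E,F}
MST edge set: {A-B, B-C, C-F, C-D, C-E}.
Of the listed edges, {A-B} are in the MST → 1.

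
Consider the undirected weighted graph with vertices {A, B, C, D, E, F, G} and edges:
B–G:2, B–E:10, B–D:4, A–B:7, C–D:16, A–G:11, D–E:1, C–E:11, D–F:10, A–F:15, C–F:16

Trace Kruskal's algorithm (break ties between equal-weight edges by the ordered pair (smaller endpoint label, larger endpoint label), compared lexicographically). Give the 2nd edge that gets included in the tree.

B-G

Sort edges by weight, then run Kruskal:
D–E (1): add. Components now {A} {B} {C} {D,E} {F} {G}
B–G (2): add. Components now {A} {B,G} {C} {D,E} {F}
B–D (4): add. Components now {A} {B,D,E,G} {C} {F}
A–B (7): add. Components now {A,B,D,E,G} {C} {F}
B–E (10): skip — B and E already connected.
D–F (10): add. Components now {A,B,D,E,F,G} {C}
A–G (11): skip — A and G already connected.
C–E (11): add. Components now {A,B,C,D,E,F,G}
The 2nd edge added is B–G.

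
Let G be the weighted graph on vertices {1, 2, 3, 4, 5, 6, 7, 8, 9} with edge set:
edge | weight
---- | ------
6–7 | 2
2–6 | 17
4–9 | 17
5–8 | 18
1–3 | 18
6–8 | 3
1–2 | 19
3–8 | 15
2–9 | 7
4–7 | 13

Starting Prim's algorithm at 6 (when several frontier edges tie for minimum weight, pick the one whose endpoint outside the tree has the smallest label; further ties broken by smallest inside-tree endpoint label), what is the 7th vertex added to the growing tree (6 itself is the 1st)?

Prim's algorithm from 6:
Step 1: cheapest edge leaving the tree is 6–7 (2); add 7.
Step 2: cheapest edge leaving the tree is 6–8 (3); add 8.
Step 3: cheapest edge leaving the tree is 4–7 (13); add 4.
Step 4: cheapest edge leaving the tree is 3–8 (15); add 3.
Step 5: cheapest edge leaving the tree is 2–6 (17); add 2.
Step 6: cheapest edge leaving the tree is 2–9 (7); add 9.
Step 7: cheapest edge leaving the tree is 1–3 (18); add 1.
Step 8: cheapest edge leaving the tree is 5–8 (18); add 5.
Vertex order: 6, 7, 8, 4, 3, 2, 9, 1, 5. The 7th vertex is 9.

9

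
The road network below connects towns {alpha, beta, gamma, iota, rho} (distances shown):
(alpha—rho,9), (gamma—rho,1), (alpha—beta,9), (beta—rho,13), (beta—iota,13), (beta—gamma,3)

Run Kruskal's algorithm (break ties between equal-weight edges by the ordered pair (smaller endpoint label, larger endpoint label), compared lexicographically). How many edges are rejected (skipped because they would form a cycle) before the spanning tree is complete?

Sort edges by weight, then run Kruskal:
gamma—rho (1): add — endpoints in different components.
beta—gamma (3): add — endpoints in different components.
alpha—beta (9): add — endpoints in different components.
alpha—rho (9): skip — alpha and rho already connected.
beta—iota (13): add — endpoints in different components.
Edges rejected before the tree was complete: 1.

1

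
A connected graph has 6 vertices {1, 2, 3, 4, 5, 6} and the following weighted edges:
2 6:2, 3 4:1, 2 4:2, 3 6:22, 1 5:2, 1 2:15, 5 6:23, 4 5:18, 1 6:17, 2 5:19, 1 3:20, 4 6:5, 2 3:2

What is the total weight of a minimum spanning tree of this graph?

22

Grow the tree from 3 using Prim:
Step 1: frontier [3 4 1, 2 3 2, 1 3 20, 3 6 22] → take 3 4 (1); add 4.
Step 2: frontier [2 3 2, 1 3 20, 3 6 22, 2 4 2, 4 6 5, 4 5 18] → take 2 3 (2); add 2.
Step 3: frontier [2 6 2, 1 2 15, 2 5 19, 1 3 20, 3 6 22, 4 6 5, 4 5 18] → take 2 6 (2); add 6.
Step 4: frontier [1 2 15, 2 5 19, 1 3 20, 4 5 18, 1 6 17, 5 6 23] → take 1 2 (15); add 1.
Step 5: frontier [1 5 2, 2 5 19, 4 5 18, 5 6 23] → take 1 5 (2); add 5.
MST edges: 3 4, 2 3, 2 6, 1 2, 1 5; total weight 1+2+2+15+2 = 22.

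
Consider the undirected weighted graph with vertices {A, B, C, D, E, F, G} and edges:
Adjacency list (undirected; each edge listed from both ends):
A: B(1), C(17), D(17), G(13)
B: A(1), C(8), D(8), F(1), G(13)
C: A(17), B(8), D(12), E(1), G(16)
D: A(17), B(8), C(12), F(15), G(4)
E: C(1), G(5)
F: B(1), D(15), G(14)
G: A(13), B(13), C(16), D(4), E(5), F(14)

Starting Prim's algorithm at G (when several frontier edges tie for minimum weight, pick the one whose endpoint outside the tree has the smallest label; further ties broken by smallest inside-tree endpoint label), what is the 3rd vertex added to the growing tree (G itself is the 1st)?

E

Prim's algorithm from G:
Step 1: cheapest edge leaving the tree is D—G (4); add D.
Step 2: cheapest edge leaving the tree is E—G (5); add E.
Step 3: cheapest edge leaving the tree is C—E (1); add C.
Step 4: cheapest edge leaving the tree is B—C (8); add B.
Step 5: cheapest edge leaving the tree is A—B (1); add A.
Step 6: cheapest edge leaving the tree is B—F (1); add F.
Vertex order: G, D, E, C, B, A, F. The 3rd vertex is E.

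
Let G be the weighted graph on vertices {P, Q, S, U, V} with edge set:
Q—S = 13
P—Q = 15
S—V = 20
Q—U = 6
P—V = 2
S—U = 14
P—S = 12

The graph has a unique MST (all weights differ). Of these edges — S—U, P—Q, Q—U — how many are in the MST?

1

Kruskal: consider edges lightest-first.
P—V (2): add. Components now {P,V} {Q} {S} {U}
Q—U (6): add. Components now {P,V} {Q,U} {S}
P—S (12): add. Components now {P,S,V} {Q,U}
Q—S (13): add. Components now {P,Q,S,U,V}
MST edge set: {P—V, Q—U, P—S, Q—S}.
Of the listed edges, {Q—U} are in the MST → 1.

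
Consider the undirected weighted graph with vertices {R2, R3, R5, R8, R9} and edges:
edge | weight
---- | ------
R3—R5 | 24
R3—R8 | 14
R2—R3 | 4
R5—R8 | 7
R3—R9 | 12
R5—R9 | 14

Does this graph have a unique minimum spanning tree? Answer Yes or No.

Kruskal: consider edges lightest-first.
R2—R3 (4): add. Components now {R5} {R8} {R2,R3} {R9}
R5—R8 (7): add. Components now {R5,R8} {R2,R3} {R9}
R3—R9 (12): add. Components now {R5,R8} {R2,R3,R9}
R3—R8 (14): add. Components now {R2,R3,R5,R8,R9}
Non-tree edge R5—R9 has weight 14, equal to the heaviest edge on its tree cycle — swapping gives another MST of the same weight. Not unique.

No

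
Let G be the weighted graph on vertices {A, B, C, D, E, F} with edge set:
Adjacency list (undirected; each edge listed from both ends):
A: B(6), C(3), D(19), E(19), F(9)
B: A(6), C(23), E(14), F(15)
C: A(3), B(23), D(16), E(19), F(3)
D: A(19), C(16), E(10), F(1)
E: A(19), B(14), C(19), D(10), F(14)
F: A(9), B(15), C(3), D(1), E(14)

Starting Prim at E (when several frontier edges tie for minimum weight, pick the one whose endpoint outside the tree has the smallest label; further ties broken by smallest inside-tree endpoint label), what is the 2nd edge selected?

D-F

Prim's algorithm from E:
Step 1: frontier [D—E 10, B—E 14, E—F 14, A—E 19, C—E 19] → take D—E (10); add D.
Step 2: frontier [D—F 1, C—D 16, A—D 19, B—E 14, E—F 14, A—E 19, C—E 19] → take D—F (1); add F.
Step 3: frontier [C—D 16, A—D 19, B—E 14, A—E 19, C—E 19, C—F 3, A—F 9, B—F 15] → take C—F (3); add C.
Step 4: frontier [A—C 3, B—C 23, A—D 19, B—E 14, A—E 19, A—F 9, B—F 15] → take A—C (3); add A.
Step 5: frontier [A—B 6, B—C 23, B—E 14, B—F 15] → take A—B (6); add B.
The 2nd edge added is D—F.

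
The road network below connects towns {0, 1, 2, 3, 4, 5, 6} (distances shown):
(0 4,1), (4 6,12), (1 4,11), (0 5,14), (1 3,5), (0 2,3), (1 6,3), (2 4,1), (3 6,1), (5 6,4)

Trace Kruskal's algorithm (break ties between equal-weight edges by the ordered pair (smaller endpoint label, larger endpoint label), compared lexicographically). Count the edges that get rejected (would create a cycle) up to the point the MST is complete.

2

Kruskal: consider edges lightest-first.
0 4 (1): add — endpoints in different components.
2 4 (1): add — endpoints in different components.
3 6 (1): add — endpoints in different components.
0 2 (3): skip — 0 and 2 already connected.
1 6 (3): add — endpoints in different components.
5 6 (4): add — endpoints in different components.
1 3 (5): skip — 1 and 3 already connected.
1 4 (11): add — endpoints in different components.
Edges rejected before the tree was complete: 2.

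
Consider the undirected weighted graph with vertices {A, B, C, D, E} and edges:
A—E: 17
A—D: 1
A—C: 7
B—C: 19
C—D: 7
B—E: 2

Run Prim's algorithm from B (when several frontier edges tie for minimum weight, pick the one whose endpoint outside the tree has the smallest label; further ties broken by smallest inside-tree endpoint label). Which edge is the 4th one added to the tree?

A-C

Prim's algorithm from B:
Step 1: frontier [B—E 2, B—C 19] → take B—E (2); add E.
Step 2: frontier [B—C 19, A—E 17] → take A—E (17); add A.
Step 3: frontier [A—D 1, A—C 7, B—C 19] → take A—D (1); add D.
Step 4: frontier [A—C 7, B—C 19, C—D 7] → take A—C (7); add C.
The 4th edge added is A—C.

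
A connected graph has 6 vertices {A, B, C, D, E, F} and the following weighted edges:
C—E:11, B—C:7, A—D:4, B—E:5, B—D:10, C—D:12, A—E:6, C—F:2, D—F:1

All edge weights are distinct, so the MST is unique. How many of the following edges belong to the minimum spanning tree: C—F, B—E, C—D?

Kruskal's algorithm — process edges by increasing weight (ties by edge label):
D—F (1): add — endpoints in different components.
C—F (2): add — endpoints in different components.
A—D (4): add — endpoints in different components.
B—E (5): add — endpoints in different components.
A—E (6): add — endpoints in different components.
MST edge set: {D—F, C—F, A—D, B—E, A—E}.
Of the listed edges, {C—F, B—E} are in the MST → 2.

2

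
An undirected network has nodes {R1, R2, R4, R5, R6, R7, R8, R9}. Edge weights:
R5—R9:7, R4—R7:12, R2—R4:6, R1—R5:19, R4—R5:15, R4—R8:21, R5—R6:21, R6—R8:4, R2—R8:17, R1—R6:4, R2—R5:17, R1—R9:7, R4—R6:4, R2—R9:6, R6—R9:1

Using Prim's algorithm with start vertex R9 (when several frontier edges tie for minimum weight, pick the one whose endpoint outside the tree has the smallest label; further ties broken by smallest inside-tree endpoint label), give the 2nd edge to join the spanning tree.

Grow the tree from R9 using Prim:
Step 1: cheapest edge leaving the tree is R6—R9 (1); add R6.
Step 2: cheapest edge leaving the tree is R1—R6 (4); add R1.
Step 3: cheapest edge leaving the tree is R4—R6 (4); add R4.
Step 4: cheapest edge leaving the tree is R6—R8 (4); add R8.
Step 5: cheapest edge leaving the tree is R2—R4 (6); add R2.
Step 6: cheapest edge leaving the tree is R5—R9 (7); add R5.
Step 7: cheapest edge leaving the tree is R4—R7 (12); add R7.
The 2nd edge added is R1—R6.

R1-R6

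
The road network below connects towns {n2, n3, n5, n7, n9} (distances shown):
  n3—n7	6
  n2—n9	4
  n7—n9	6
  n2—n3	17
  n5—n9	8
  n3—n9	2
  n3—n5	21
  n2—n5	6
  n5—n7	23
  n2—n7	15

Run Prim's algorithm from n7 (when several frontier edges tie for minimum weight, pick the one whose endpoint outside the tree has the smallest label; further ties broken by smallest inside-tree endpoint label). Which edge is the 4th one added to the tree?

n2-n5

Prim's algorithm from n7:
Step 1: cheapest edge leaving the tree is n3—n7 (6); add n3.
Step 2: cheapest edge leaving the tree is n3—n9 (2); add n9.
Step 3: cheapest edge leaving the tree is n2—n9 (4); add n2.
Step 4: cheapest edge leaving the tree is n2—n5 (6); add n5.
The 4th edge added is n2—n5.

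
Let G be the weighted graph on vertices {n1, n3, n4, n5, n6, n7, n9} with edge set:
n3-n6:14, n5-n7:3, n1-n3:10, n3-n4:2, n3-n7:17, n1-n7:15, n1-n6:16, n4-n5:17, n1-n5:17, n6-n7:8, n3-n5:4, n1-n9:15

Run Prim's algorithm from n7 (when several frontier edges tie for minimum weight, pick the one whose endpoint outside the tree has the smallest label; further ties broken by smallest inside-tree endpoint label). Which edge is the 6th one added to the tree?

Prim, starting at n7.
Step 1: frontier [n5-n7 3, n6-n7 8, n1-n7 15, n3-n7 17] → take n5-n7 (3); add n5.
Step 2: frontier [n3-n5 4, n1-n5 17, n4-n5 17, n6-n7 8, n1-n7 15, n3-n7 17] → take n3-n5 (4); add n3.
Step 3: frontier [n3-n4 2, n1-n3 10, n3-n6 14, n1-n5 17, n4-n5 17, n6-n7 8, n1-n7 15] → take n3-n4 (2); add n4.
Step 4: frontier [n1-n3 10, n3-n6 14, n1-n5 17, n6-n7 8, n1-n7 15] → take n6-n7 (8); add n6.
Step 5: frontier [n1-n3 10, n1-n5 17, n1-n6 16, n1-n7 15] → take n1-n3 (10); add n1.
Step 6: frontier [n1-n9 15] → take n1-n9 (15); add n9.
The 6th edge added is n1-n9.

n1-n9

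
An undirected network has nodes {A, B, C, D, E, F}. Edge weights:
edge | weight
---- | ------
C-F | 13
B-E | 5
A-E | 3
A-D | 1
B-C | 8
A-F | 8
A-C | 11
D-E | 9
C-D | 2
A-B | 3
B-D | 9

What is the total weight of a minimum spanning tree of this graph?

Grow the tree from B using Prim:
Step 1: cheapest edge leaving the tree is A-B (3); add A.
Step 2: cheapest edge leaving the tree is A-D (1); add D.
Step 3: cheapest edge leaving the tree is C-D (2); add C.
Step 4: cheapest edge leaving the tree is A-E (3); add E.
Step 5: cheapest edge leaving the tree is A-F (8); add F.
MST edges: A-B, A-D, C-D, A-E, A-F; total weight 3+1+2+3+8 = 17.

17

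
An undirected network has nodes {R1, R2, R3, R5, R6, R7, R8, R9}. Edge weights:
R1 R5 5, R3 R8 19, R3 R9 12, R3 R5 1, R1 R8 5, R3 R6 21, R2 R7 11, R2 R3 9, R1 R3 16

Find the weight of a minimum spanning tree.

Grow the tree from R5 using Prim:
Step 1: cheapest edge leaving the tree is R3 R5 (1); add R3.
Step 2: cheapest edge leaving the tree is R1 R5 (5); add R1.
Step 3: cheapest edge leaving the tree is R1 R8 (5); add R8.
Step 4: cheapest edge leaving the tree is R2 R3 (9); add R2.
Step 5: cheapest edge leaving the tree is R2 R7 (11); add R7.
Step 6: cheapest edge leaving the tree is R3 R9 (12); add R9.
Step 7: cheapest edge leaving the tree is R3 R6 (21); add R6.
MST edges: R3 R5, R1 R5, R1 R8, R2 R3, R2 R7, R3 R9, R3 R6; total weight 1+5+5+9+11+12+21 = 64.

64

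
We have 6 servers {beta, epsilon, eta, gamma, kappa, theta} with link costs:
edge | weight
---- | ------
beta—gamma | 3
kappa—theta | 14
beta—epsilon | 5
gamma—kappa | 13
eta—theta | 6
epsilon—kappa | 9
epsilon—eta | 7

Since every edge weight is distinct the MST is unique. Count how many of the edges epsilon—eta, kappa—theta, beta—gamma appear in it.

Sort edges by weight, then run Kruskal:
beta—gamma (3): add — endpoints in different components.
beta—epsilon (5): add — endpoints in different components.
eta—theta (6): add — endpoints in different components.
epsilon—eta (7): add — endpoints in different components.
epsilon—kappa (9): add — endpoints in different components.
MST edge set: {beta—gamma, beta—epsilon, eta—theta, epsilon—eta, epsilon—kappa}.
Of the listed edges, {epsilon—eta, beta—gamma} are in the MST → 2.

2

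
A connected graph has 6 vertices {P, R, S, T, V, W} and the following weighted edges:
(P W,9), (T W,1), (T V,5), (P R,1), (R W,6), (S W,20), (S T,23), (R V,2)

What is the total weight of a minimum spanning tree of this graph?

29

Kruskal's algorithm — process edges by increasing weight (ties by edge label):
P R (1): add. Components now {P,R} {V} {S} {W} {T}
T W (1): add. Components now {P,R} {V} {S} {T,W}
R V (2): add. Components now {P,R,V} {S} {T,W}
T V (5): add. Components now {P,R,T,V,W} {S}
R W (6): skip — R and W already connected.
P W (9): skip — P and W already connected.
S W (20): add. Components now {P,R,S,T,V,W}
MST edges: P R, T W, R V, T V, S W; total weight 1+1+2+5+20 = 29.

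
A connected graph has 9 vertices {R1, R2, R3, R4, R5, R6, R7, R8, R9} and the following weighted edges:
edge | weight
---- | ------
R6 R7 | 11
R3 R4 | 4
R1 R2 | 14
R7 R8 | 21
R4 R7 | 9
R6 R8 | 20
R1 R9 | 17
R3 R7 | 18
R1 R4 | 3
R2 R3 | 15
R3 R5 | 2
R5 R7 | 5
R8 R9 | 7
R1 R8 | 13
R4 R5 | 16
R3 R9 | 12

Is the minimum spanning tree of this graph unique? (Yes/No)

Kruskal's algorithm — process edges by increasing weight (ties by edge label):
R3 R5 (2): add — endpoints in different components.
R1 R4 (3): add — endpoints in different components.
R3 R4 (4): add — endpoints in different components.
R5 R7 (5): add — endpoints in different components.
R8 R9 (7): add — endpoints in different components.
R4 R7 (9): skip — R7 and R4 already connected.
R6 R7 (11): add — endpoints in different components.
R3 R9 (12): add — endpoints in different components.
R1 R8 (13): skip — R8 and R1 already connected.
R1 R2 (14): add — endpoints in different components.
Every non-tree edge has weight strictly greater than the heaviest edge on the tree path between its endpoints, so the MST is unique.

Yes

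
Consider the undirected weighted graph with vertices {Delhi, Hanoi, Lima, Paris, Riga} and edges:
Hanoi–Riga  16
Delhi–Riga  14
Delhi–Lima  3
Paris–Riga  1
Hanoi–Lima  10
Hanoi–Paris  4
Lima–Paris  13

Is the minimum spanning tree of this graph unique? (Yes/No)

Kruskal's algorithm — process edges by increasing weight (ties by edge label):
Paris–Riga (1): add — endpoints in different components.
Delhi–Lima (3): add — endpoints in different components.
Hanoi–Paris (4): add — endpoints in different components.
Hanoi–Lima (10): add — endpoints in different components.
Every non-tree edge has weight strictly greater than the heaviest edge on the tree path between its endpoints, so the MST is unique.

Yes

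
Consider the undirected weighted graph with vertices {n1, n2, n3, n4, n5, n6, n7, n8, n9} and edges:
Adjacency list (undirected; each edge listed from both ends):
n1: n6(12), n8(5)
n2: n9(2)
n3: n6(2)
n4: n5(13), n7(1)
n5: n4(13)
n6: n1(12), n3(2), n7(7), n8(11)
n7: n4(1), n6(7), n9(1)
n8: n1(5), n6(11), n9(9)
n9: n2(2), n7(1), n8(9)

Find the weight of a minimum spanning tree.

40

Grow the tree from n7 using Prim:
Step 1: cheapest edge leaving the tree is n4 n7 (1); add n4.
Step 2: cheapest edge leaving the tree is n7 n9 (1); add n9.
Step 3: cheapest edge leaving the tree is n2 n9 (2); add n2.
Step 4: cheapest edge leaving the tree is n6 n7 (7); add n6.
Step 5: cheapest edge leaving the tree is n3 n6 (2); add n3.
Step 6: cheapest edge leaving the tree is n8 n9 (9); add n8.
Step 7: cheapest edge leaving the tree is n1 n8 (5); add n1.
Step 8: cheapest edge leaving the tree is n4 n5 (13); add n5.
MST edges: n4 n7, n7 n9, n2 n9, n6 n7, n3 n6, n8 n9, n1 n8, n4 n5; total weight 1+1+2+7+2+9+5+13 = 40.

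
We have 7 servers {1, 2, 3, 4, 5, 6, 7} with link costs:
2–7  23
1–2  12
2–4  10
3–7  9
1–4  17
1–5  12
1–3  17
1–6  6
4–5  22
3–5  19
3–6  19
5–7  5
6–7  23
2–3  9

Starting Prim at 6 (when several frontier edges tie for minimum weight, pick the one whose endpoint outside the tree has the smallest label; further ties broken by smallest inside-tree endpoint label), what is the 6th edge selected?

2-4

Grow the tree from 6 using Prim:
Step 1: frontier [1–6 6, 3–6 19, 6–7 23] → take 1–6 (6); add 1.
Step 2: frontier [1–2 12, 1–5 12, 1–3 17, 1–4 17, 3–6 19, 6–7 23] → take 1–2 (12); add 2.
Step 3: frontier [1–5 12, 1–3 17, 1–4 17, 2–3 9, 2–4 10, 2–7 23, 3–6 19, 6–7 23] → take 2–3 (9); add 3.
Step 4: frontier [1–5 12, 1–4 17, 2–4 10, 2–7 23, 3–7 9, 3–5 19, 6–7 23] → take 3–7 (9); add 7.
Step 5: frontier [1–5 12, 1–4 17, 2–4 10, 3–5 19, 5–7 5] → take 5–7 (5); add 5.
Step 6: frontier [1–4 17, 2–4 10, 4–5 22] → take 2–4 (10); add 4.
The 6th edge added is 2–4.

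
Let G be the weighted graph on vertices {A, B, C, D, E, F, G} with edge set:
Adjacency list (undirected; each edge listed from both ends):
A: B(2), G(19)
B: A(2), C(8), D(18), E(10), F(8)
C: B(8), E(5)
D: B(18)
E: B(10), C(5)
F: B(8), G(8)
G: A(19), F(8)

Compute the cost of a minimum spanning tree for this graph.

Kruskal's algorithm — process edges by increasing weight (ties by edge label):
A–B (2): add — endpoints in different components.
C–E (5): add — endpoints in different components.
B–C (8): add — endpoints in different components.
B–F (8): add — endpoints in different components.
F–G (8): add — endpoints in different components.
B–E (10): skip — B and E already connected.
B–D (18): add — endpoints in different components.
MST edges: A–B, C–E, B–C, B–F, F–G, B–D; total weight 2+5+8+8+8+18 = 49.

49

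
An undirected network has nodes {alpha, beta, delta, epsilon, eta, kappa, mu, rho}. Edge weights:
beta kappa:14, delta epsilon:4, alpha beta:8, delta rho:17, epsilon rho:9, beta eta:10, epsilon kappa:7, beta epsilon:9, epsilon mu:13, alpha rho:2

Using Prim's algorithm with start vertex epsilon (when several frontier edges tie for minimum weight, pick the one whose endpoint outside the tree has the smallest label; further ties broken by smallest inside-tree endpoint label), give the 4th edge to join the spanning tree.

alpha-beta

Grow the tree from epsilon using Prim:
Step 1: frontier [delta epsilon 4, epsilon kappa 7, beta epsilon 9, epsilon rho 9, epsilon mu 13] → take delta epsilon (4); add delta.
Step 2: frontier [delta rho 17, epsilon kappa 7, beta epsilon 9, epsilon rho 9, epsilon mu 13] → take epsilon kappa (7); add kappa.
Step 3: frontier [delta rho 17, beta epsilon 9, epsilon rho 9, epsilon mu 13, beta kappa 14] → take beta epsilon (9); add beta.
Step 4: frontier [alpha beta 8, beta eta 10, delta rho 17, epsilon rho 9, epsilon mu 13] → take alpha beta (8); add alpha.
Step 5: frontier [alpha rho 2, beta eta 10, delta rho 17, epsilon rho 9, epsilon mu 13] → take alpha rho (2); add rho.
Step 6: frontier [beta eta 10, epsilon mu 13] → take beta eta (10); add eta.
Step 7: frontier [epsilon mu 13] → take epsilon mu (13); add mu.
The 4th edge added is alpha beta.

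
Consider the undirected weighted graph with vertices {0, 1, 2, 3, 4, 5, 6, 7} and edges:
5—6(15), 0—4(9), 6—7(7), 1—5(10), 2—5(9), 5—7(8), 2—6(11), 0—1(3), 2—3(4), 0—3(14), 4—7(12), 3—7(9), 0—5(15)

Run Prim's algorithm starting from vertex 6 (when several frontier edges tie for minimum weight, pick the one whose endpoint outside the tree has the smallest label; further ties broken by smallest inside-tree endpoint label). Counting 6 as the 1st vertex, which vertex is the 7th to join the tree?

Prim, starting at 6.
Step 1: frontier [6—7 7, 2—6 11, 5—6 15] → take 6—7 (7); add 7.
Step 2: frontier [2—6 11, 5—6 15, 5—7 8, 3—7 9, 4—7 12] → take 5—7 (8); add 5.
Step 3: frontier [2—5 9, 1—5 10, 0—5 15, 2—6 11, 3—7 9, 4—7 12] → take 2—5 (9); add 2.
Step 4: frontier [2—3 4, 1—5 10, 0—5 15, 3—7 9, 4—7 12] → take 2—3 (4); add 3.
Step 5: frontier [0—3 14, 1—5 10, 0—5 15, 4—7 12] → take 1—5 (10); add 1.
Step 6: frontier [0—1 3, 0—3 14, 0—5 15, 4—7 12] → take 0—1 (3); add 0.
Step 7: frontier [0—4 9, 4—7 12] → take 0—4 (9); add 4.
Vertex order: 6, 7, 5, 2, 3, 1, 0, 4. The 7th vertex is 0.

0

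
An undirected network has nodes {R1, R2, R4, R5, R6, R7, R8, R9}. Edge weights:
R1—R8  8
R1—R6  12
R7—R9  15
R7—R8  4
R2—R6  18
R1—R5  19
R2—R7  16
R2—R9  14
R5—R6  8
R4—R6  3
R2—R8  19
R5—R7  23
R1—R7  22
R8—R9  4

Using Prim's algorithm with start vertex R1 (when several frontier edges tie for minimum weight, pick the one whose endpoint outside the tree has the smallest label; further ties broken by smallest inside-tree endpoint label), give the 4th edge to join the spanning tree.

Grow the tree from R1 using Prim:
Step 1: cheapest edge leaving the tree is R1—R8 (8); add R8.
Step 2: cheapest edge leaving the tree is R7—R8 (4); add R7.
Step 3: cheapest edge leaving the tree is R8—R9 (4); add R9.
Step 4: cheapest edge leaving the tree is R1—R6 (12); add R6.
Step 5: cheapest edge leaving the tree is R4—R6 (3); add R4.
Step 6: cheapest edge leaving the tree is R5—R6 (8); add R5.
Step 7: cheapest edge leaving the tree is R2—R9 (14); add R2.
The 4th edge added is R1—R6.

R1-R6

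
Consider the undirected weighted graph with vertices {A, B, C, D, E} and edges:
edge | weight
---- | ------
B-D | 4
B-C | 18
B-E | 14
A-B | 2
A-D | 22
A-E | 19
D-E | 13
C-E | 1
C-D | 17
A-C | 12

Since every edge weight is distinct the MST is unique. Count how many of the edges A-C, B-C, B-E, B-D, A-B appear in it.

3

Kruskal: consider edges lightest-first.
C-E (1): add. Components now {A} {B} {C,E} {D}
A-B (2): add. Components now {A,B} {C,E} {D}
B-D (4): add. Components now {A,B,D} {C,E}
A-C (12): add. Components now {A,B,C,D,E}
MST edge set: {C-E, A-B, B-D, A-C}.
Of the listed edges, {A-C, B-D, A-B} are in the MST → 3.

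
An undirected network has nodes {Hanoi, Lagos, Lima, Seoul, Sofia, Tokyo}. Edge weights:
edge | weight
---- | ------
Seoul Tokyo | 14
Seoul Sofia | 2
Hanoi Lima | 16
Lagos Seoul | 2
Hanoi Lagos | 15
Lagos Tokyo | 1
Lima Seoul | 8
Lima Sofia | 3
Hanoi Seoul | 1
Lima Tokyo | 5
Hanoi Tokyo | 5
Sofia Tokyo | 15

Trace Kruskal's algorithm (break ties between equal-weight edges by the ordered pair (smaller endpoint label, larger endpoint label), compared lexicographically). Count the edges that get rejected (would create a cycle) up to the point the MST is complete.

Kruskal's algorithm — process edges by increasing weight (ties by edge label):
Hanoi Seoul (1): add — endpoints in different components.
Lagos Tokyo (1): add — endpoints in different components.
Lagos Seoul (2): add — endpoints in different components.
Seoul Sofia (2): add — endpoints in different components.
Lima Sofia (3): add — endpoints in different components.
Edges rejected before the tree was complete: 0.

0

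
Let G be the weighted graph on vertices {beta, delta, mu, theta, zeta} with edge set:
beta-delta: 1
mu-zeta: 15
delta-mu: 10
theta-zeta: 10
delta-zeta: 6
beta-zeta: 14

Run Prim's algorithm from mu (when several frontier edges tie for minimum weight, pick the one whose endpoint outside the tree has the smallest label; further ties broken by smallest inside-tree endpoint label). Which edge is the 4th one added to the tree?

Grow the tree from mu using Prim:
Step 1: frontier [delta-mu 10, mu-zeta 15] → take delta-mu (10); add delta.
Step 2: frontier [beta-delta 1, delta-zeta 6, mu-zeta 15] → take beta-delta (1); add beta.
Step 3: frontier [beta-zeta 14, delta-zeta 6, mu-zeta 15] → take delta-zeta (6); add zeta.
Step 4: frontier [theta-zeta 10] → take theta-zeta (10); add theta.
The 4th edge added is theta-zeta.

theta-zeta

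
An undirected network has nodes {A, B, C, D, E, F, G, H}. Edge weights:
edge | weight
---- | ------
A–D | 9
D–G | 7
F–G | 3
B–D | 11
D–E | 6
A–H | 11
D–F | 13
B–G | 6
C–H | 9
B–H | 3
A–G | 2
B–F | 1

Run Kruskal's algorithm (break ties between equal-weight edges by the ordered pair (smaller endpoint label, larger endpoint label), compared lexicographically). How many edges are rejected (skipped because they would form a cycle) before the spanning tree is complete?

2

Sort edges by weight, then run Kruskal:
B–F (1): add — endpoints in different components.
A–G (2): add — endpoints in different components.
B–H (3): add — endpoints in different components.
F–G (3): add — endpoints in different components.
B–G (6): skip — B and G already connected.
D–E (6): add — endpoints in different components.
D–G (7): add — endpoints in different components.
A–D (9): skip — A and D already connected.
C–H (9): add — endpoints in different components.
Edges rejected before the tree was complete: 2.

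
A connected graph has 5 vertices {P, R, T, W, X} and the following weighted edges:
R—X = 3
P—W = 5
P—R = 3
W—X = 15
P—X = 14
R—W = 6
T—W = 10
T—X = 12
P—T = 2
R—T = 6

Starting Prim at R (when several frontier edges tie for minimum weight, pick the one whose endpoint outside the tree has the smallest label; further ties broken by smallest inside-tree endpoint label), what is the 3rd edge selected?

R-X

Grow the tree from R using Prim:
Step 1: frontier [P—R 3, R—X 3, R—T 6, R—W 6] → take P—R (3); add P.
Step 2: frontier [P—T 2, P—W 5, P—X 14, R—X 3, R—T 6, R—W 6] → take P—T (2); add T.
Step 3: frontier [P—W 5, P—X 14, R—X 3, R—W 6, T—W 10, T—X 12] → take R—X (3); add X.
Step 4: frontier [P—W 5, R—W 6, T—W 10, W—X 15] → take P—W (5); add W.
The 3rd edge added is R—X.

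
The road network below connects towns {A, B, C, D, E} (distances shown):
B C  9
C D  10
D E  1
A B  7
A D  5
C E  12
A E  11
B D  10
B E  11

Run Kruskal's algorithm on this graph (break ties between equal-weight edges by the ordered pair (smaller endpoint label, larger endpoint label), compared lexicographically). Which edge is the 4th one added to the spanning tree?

Kruskal: consider edges lightest-first.
D E (1): add. Components now {A} {B} {C} {D,E}
A D (5): add. Components now {A,D,E} {B} {C}
A B (7): add. Components now {A,B,D,E} {C}
B C (9): add. Components now {A,B,C,D,E}
The 4th edge added is B C.

B-C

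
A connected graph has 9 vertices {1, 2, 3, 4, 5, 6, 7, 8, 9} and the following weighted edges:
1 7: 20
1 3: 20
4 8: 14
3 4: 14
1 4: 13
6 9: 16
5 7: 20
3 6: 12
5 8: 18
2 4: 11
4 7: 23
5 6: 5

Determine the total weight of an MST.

Grow the tree from 2 using Prim:
Step 1: frontier [2 4 11] → take 2 4 (11); add 4.
Step 2: frontier [1 4 13, 3 4 14, 4 8 14, 4 7 23] → take 1 4 (13); add 1.
Step 3: frontier [1 3 20, 1 7 20, 3 4 14, 4 8 14, 4 7 23] → take 3 4 (14); add 3.
Step 4: frontier [1 7 20, 3 6 12, 4 8 14, 4 7 23] → take 3 6 (12); add 6.
Step 5: frontier [1 7 20, 4 8 14, 4 7 23, 5 6 5, 6 9 16] → take 5 6 (5); add 5.
Step 6: frontier [1 7 20, 4 8 14, 4 7 23, 5 8 18, 5 7 20, 6 9 16] → take 4 8 (14); add 8.
Step 7: frontier [1 7 20, 4 7 23, 5 7 20, 6 9 16] → take 6 9 (16); add 9.
Step 8: frontier [1 7 20, 4 7 23, 5 7 20] → take 1 7 (20); add 7.
MST edges: 2 4, 1 4, 3 4, 3 6, 5 6, 4 8, 6 9, 1 7; total weight 11+13+14+12+5+14+16+20 = 105.

105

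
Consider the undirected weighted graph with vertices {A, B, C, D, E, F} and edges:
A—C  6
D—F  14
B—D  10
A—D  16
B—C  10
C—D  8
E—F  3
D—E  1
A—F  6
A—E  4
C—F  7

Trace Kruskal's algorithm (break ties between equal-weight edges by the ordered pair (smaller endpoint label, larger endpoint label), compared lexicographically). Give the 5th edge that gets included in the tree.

B-C

Kruskal: consider edges lightest-first.
D—E (1): add — endpoints in different components.
E—F (3): add — endpoints in different components.
A—E (4): add — endpoints in different components.
A—C (6): add — endpoints in different components.
A—F (6): skip — A and F already connected.
C—F (7): skip — C and F already connected.
C—D (8): skip — C and D already connected.
B—C (10): add — endpoints in different components.
The 5th edge added is B—C.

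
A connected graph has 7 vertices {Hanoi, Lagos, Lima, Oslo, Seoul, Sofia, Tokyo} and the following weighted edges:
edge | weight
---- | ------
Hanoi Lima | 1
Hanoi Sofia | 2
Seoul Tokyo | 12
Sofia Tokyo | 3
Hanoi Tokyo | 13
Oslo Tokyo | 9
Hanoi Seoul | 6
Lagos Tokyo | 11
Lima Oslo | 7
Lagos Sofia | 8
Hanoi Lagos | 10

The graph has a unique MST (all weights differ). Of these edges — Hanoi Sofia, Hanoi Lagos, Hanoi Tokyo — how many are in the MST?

1

Kruskal's algorithm — process edges by increasing weight (ties by edge label):
Hanoi Lima (1): add — endpoints in different components.
Hanoi Sofia (2): add — endpoints in different components.
Sofia Tokyo (3): add — endpoints in different components.
Hanoi Seoul (6): add — endpoints in different components.
Lima Oslo (7): add — endpoints in different components.
Lagos Sofia (8): add — endpoints in different components.
MST edge set: {Hanoi Lima, Hanoi Sofia, Sofia Tokyo, Hanoi Seoul, Lima Oslo, Lagos Sofia}.
Of the listed edges, {Hanoi Sofia} are in the MST → 1.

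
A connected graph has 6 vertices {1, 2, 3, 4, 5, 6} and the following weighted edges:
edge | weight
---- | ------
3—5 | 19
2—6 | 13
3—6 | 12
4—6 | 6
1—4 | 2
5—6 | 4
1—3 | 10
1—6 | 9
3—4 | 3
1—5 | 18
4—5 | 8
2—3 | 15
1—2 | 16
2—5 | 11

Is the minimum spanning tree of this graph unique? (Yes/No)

Yes

Kruskal's algorithm — process edges by increasing weight (ties by edge label):
1—4 (2): add — endpoints in different components.
3—4 (3): add — endpoints in different components.
5—6 (4): add — endpoints in different components.
4—6 (6): add — endpoints in different components.
4—5 (8): skip — 4 and 5 already connected.
1—6 (9): skip — 1 and 6 already connected.
1—3 (10): skip — 1 and 3 already connected.
2—5 (11): add — endpoints in different components.
Every non-tree edge has weight strictly greater than the heaviest edge on the tree path between its endpoints, so the MST is unique.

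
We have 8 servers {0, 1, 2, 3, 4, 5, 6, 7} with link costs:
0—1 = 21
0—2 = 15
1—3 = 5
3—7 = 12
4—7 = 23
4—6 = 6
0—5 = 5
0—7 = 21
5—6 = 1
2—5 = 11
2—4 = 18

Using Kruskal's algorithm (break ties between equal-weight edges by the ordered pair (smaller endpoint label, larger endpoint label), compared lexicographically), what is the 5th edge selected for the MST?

2-5

Kruskal: consider edges lightest-first.
5—6 (1): add — endpoints in different components.
0—5 (5): add — endpoints in different components.
1—3 (5): add — endpoints in different components.
4—6 (6): add — endpoints in different components.
2—5 (11): add — endpoints in different components.
3—7 (12): add — endpoints in different components.
0—2 (15): skip — 0 and 2 already connected.
2—4 (18): skip — 2 and 4 already connected.
0—1 (21): add — endpoints in different components.
The 5th edge added is 2—5.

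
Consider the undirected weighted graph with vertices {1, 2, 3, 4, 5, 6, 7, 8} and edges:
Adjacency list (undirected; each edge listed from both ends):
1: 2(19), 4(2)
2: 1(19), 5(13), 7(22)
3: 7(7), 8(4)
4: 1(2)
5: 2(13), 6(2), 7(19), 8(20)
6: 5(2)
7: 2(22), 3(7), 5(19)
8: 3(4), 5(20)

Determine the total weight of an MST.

66

Sort edges by weight, then run Kruskal:
1–4 (2): add — endpoints in different components.
5–6 (2): add — endpoints in different components.
3–8 (4): add — endpoints in different components.
3–7 (7): add — endpoints in different components.
2–5 (13): add — endpoints in different components.
1–2 (19): add — endpoints in different components.
5–7 (19): add — endpoints in different components.
MST edges: 1–4, 5–6, 3–8, 3–7, 2–5, 1–2, 5–7; total weight 2+2+4+7+13+19+19 = 66.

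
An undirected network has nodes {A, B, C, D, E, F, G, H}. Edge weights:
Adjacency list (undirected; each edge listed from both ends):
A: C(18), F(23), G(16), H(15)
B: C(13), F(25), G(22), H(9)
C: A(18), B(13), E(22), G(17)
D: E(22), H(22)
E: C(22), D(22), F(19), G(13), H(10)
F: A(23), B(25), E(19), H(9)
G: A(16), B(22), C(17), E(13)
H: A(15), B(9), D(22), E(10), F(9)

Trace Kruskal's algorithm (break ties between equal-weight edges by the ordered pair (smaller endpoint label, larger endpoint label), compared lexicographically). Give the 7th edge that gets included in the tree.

D-E

Kruskal: consider edges lightest-first.
B-H (9): add — endpoints in different components.
F-H (9): add — endpoints in different components.
E-H (10): add — endpoints in different components.
B-C (13): add — endpoints in different components.
E-G (13): add — endpoints in different components.
A-H (15): add — endpoints in different components.
A-G (16): skip — A and G already connected.
C-G (17): skip — C and G already connected.
A-C (18): skip — A and C already connected.
E-F (19): skip — E and F already connected.
B-G (22): skip — B and G already connected.
C-E (22): skip — C and E already connected.
D-E (22): add — endpoints in different components.
The 7th edge added is D-E.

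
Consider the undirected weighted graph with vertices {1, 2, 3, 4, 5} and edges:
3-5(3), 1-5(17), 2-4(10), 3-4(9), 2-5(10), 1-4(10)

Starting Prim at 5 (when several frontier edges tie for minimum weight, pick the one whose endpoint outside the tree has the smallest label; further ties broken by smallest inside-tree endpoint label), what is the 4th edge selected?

2-4

Prim, starting at 5.
Step 1: cheapest edge leaving the tree is 3-5 (3); add 3.
Step 2: cheapest edge leaving the tree is 3-4 (9); add 4.
Step 3: cheapest edge leaving the tree is 1-4 (10); add 1.
Step 4: cheapest edge leaving the tree is 2-4 (10); add 2.
The 4th edge added is 2-4.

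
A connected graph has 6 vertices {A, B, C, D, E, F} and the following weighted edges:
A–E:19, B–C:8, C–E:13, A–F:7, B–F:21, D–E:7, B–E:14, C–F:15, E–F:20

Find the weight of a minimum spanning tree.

Kruskal's algorithm — process edges by increasing weight (ties by edge label):
A–F (7): add — endpoints in different components.
D–E (7): add — endpoints in different components.
B–C (8): add — endpoints in different components.
C–E (13): add — endpoints in different components.
B–E (14): skip — B and E already connected.
C–F (15): add — endpoints in different components.
MST edges: A–F, D–E, B–C, C–E, C–F; total weight 7+7+8+13+15 = 50.

50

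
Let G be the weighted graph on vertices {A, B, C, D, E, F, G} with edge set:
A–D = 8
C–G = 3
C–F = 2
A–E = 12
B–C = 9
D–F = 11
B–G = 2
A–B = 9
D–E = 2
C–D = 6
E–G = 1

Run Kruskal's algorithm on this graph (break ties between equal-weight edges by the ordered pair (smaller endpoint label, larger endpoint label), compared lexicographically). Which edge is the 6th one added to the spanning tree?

Kruskal's algorithm — process edges by increasing weight (ties by edge label):
E–G (1): add. Components now {A} {B} {C} {D} {E,G} {F}
B–G (2): add. Components now {A} {B,E,G} {C} {D} {F}
C–F (2): add. Components now {A} {B,E,G} {C,F} {D}
D–E (2): add. Components now {A} {B,D,E,G} {C,F}
C–G (3): add. Components now {A} {B,C,D,E,F,G}
C–D (6): skip — C and D already connected.
A–D (8): add. Components now {A,B,C,D,E,F,G}
The 6th edge added is A–D.

A-D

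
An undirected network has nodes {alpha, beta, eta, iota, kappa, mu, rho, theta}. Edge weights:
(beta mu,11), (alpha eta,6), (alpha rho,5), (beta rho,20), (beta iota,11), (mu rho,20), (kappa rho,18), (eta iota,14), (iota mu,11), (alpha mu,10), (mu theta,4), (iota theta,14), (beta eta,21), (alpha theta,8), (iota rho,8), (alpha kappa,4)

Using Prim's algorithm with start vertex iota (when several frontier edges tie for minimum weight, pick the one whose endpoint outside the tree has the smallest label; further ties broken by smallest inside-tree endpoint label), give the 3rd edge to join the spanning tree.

alpha-kappa

Prim's algorithm from iota:
Step 1: cheapest edge leaving the tree is iota rho (8); add rho.
Step 2: cheapest edge leaving the tree is alpha rho (5); add alpha.
Step 3: cheapest edge leaving the tree is alpha kappa (4); add kappa.
Step 4: cheapest edge leaving the tree is alpha eta (6); add eta.
Step 5: cheapest edge leaving the tree is alpha theta (8); add theta.
Step 6: cheapest edge leaving the tree is mu theta (4); add mu.
Step 7: cheapest edge leaving the tree is beta iota (11); add beta.
The 3rd edge added is alpha kappa.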